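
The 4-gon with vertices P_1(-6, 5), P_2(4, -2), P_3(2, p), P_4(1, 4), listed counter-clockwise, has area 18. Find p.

1

The doubled signed area Σ (x_i y_{i+1} − x_{i+1} y_i) is linear in p.
With p=0 it equals 33; the coefficient of p is 3 (from the two edges through P_3).
So 3·p + 33 = 2·18 = 36 ⇒ p = 1.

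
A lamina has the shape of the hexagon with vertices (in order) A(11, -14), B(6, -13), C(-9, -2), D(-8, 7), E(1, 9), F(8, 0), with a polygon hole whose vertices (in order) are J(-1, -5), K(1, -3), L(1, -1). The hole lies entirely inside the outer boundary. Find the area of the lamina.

Outer boundary:
Apply Gauss's area formula: 2A = Σ (x_i·y_{i+1} − x_{i+1}·y_i), indices taken mod 6.
A→B: (11)(-13) − (6)(-14) = -59
B→C: (6)(-2) − (-9)(-13) = -129
C→D: (-9)(7) − (-8)(-2) = -79
D→E: (-8)(9) − (1)(7) = -79
E→F: (1)(0) − (8)(9) = -72
F→A: (8)(-14) − (11)(0) = -112
Σ = -530
Area = |Σ|/2 = 265.
Hole:
Apply the shoelace (surveyor's) formula: 2A = Σ (x_i·y_{i+1} − x_{i+1}·y_i), indices taken mod 3.
Cross-terms: 8, 2, -6  ⇒  Σ = 4
Area = |Σ|/2 = 2.
Net area = 265 − 2 = 263.

263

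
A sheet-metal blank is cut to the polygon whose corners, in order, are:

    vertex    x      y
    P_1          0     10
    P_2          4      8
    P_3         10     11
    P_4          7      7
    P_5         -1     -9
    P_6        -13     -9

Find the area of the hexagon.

Apply the shoelace formula: 2A = Σ (x_i·y_{i+1} − x_{i+1}·y_i), indices taken mod 6.
Cross-terms: -40, -36, -7, -56, -108, -130  ⇒  Σ = -377
Area = |Σ|/2 = 188.5.

188.5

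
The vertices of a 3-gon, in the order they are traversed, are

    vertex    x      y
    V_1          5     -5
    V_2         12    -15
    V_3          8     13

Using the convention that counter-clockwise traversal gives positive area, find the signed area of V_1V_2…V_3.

78

Apply the shoelace (surveyor's) formula: 2A = Σ (x_i·y_{i+1} − x_{i+1}·y_i), indices taken mod 3.
Σ = (-15) + (276) + (-105) = 156
Signed area = Σ/2 = 78 (positive ⇒ counter-clockwise traversal).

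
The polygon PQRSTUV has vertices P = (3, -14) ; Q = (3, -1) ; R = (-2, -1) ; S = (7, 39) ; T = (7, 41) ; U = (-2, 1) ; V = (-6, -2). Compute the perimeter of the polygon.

|PQ| = √((0)² + (13)²) = √169 = 13
|QR| = √((-5)² + (0)²) = √25 = 5
|RS| = √((9)² + (40)²) = √1681 = 41
|ST| = √((0)² + (2)²) = √4 = 2
|TU| = √((-9)² + (-40)²) = √1681 = 41
|UV| = √((-4)² + (-3)²) = √25 = 5
|VP| = √((9)² + (-12)²) = √225 = 15
Perimeter = 13 + 5 + 41 + 2 + 41 + 5 + 15 = 122.

122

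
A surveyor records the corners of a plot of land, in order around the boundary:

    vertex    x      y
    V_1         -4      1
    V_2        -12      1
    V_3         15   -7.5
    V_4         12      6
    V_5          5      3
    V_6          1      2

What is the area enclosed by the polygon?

142.5

Σ = (8) + (75) + (180) + (6) + (7) + (9) = 285
Area = |Σ|/2 = 142.5.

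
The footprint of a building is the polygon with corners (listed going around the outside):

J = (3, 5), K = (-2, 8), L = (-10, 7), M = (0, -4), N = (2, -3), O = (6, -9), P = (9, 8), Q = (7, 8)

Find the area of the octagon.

Apply the shoelace (surveyor's) formula: 2A = Σ (x_i·y_{i+1} − x_{i+1}·y_i), indices taken mod 8.
Cross-terms: 34, 66, 40, 8, 0, 129, 16, 11  ⇒  Σ = 304
Area = |Σ|/2 = 152.

152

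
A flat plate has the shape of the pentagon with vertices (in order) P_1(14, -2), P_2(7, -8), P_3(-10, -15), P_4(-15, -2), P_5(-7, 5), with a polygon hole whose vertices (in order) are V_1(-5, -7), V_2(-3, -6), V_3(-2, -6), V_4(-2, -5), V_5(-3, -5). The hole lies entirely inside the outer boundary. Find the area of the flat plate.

Outer boundary:
Cross-terms: -98, -185, -205, -89, -56  ⇒  Σ = -633
Area = |Σ|/2 = 316.5.
Hole:
Apply the shoelace formula: 2A = Σ (x_i·y_{i+1} − x_{i+1}·y_i), indices taken mod 5.
Σ = (9) + (6) + (-2) + (-5) + (-4) = 4
Area = |Σ|/2 = 2.
Net area = 316.5 − 2 = 314.5.

314.5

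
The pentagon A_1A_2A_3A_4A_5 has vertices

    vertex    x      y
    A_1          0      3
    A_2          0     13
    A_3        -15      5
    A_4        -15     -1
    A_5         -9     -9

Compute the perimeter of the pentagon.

58

|A_1A_2| = √((0)² + (10)²) = √100 = 10
|A_2A_3| = √((-15)² + (-8)²) = √289 = 17
|A_3A_4| = √((0)² + (-6)²) = √36 = 6
|A_4A_5| = √((6)² + (-8)²) = √100 = 10
|A_5A_1| = √((9)² + (12)²) = √225 = 15
Perimeter = 10 + 17 + 6 + 10 + 15 = 58.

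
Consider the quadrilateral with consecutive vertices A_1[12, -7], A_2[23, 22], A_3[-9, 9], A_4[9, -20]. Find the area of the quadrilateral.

Σ = (425) + (405) + (99) + (177) = 1106
Area = |Σ|/2 = 553.

553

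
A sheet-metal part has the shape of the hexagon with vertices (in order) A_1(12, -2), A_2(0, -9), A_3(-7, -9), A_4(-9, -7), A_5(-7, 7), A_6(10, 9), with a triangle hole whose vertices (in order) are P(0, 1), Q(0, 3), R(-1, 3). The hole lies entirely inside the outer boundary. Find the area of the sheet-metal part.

287

Outer boundary:
Σ = (-108) + (-63) + (-32) + (-112) + (-133) + (-128) = -576
Area = |Σ|/2 = 288.
Hole:
Apply the surveyor's formula: 2A = Σ (x_i·y_{i+1} − x_{i+1}·y_i), indices taken mod 3.
Σ = (0) + (3) + (-1) = 2
Area = |Σ|/2 = 1.
Net area = 288 − 1 = 287.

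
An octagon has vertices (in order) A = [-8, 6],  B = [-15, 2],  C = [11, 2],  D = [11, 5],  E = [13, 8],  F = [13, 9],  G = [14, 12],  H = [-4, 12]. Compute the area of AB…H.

204.5

Apply the surveyor's formula: 2A = Σ (x_i·y_{i+1} − x_{i+1}·y_i), indices taken mod 8.
A→B: (-8)(2) − (-15)(6) = 74
B→C: (-15)(2) − (11)(2) = -52
C→D: (11)(5) − (11)(2) = 33
D→E: (11)(8) − (13)(5) = 23
E→F: (13)(9) − (13)(8) = 13
F→G: (13)(12) − (14)(9) = 30
G→H: (14)(12) − (-4)(12) = 216
H→A: (-4)(6) − (-8)(12) = 72
Σ = 409
Area = |Σ|/2 = 204.5.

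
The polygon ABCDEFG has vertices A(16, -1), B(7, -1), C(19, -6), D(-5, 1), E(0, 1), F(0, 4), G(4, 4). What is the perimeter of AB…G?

|AB| = √((-9)² + (0)²) = √81 = 9
|BC| = √((12)² + (-5)²) = √169 = 13
|CD| = √((-24)² + (7)²) = √625 = 25
|DE| = √((5)² + (0)²) = √25 = 5
|EF| = √((0)² + (3)²) = √9 = 3
|FG| = √((4)² + (0)²) = √16 = 4
|GA| = √((12)² + (-5)²) = √169 = 13
Perimeter = 9 + 13 + 25 + 5 + 3 + 4 + 13 = 72.

72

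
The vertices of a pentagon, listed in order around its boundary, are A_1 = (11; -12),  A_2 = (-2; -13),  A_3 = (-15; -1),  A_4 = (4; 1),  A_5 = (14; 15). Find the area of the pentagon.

329

Apply the shoelace formula: 2A = Σ (x_i·y_{i+1} − x_{i+1}·y_i), indices taken mod 5.
A_1→A_2: (11)(-13) − (-2)(-12) = -167
A_2→A_3: (-2)(-1) − (-15)(-13) = -193
A_3→A_4: (-15)(1) − (4)(-1) = -11
A_4→A_5: (4)(15) − (14)(1) = 46
A_5→A_1: (14)(-12) − (11)(15) = -333
Σ = -658
Area = |Σ|/2 = 329.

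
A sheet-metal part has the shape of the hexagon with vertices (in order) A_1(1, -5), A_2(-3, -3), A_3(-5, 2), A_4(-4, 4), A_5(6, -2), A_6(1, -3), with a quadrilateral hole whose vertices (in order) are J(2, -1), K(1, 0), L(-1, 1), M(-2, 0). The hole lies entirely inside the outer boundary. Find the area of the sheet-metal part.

39.5

Outer boundary:
Apply Gauss's area formula: 2A = Σ (x_i·y_{i+1} − x_{i+1}·y_i), indices taken mod 6.
Σ = (-18) + (-21) + (-12) + (-16) + (-16) + (-2) = -85
Area = |Σ|/2 = 42.5.
Hole:
Apply the surveyor's formula: 2A = Σ (x_i·y_{i+1} − x_{i+1}·y_i), indices taken mod 4.
Σ = (1) + (1) + (2) + (2) = 6
Area = |Σ|/2 = 3.
Net area = 42.5 − 3 = 39.5.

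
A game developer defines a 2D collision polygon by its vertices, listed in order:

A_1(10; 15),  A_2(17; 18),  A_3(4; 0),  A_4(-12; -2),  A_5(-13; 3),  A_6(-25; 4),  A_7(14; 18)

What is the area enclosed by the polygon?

335

Apply Gauss's area formula: 2A = Σ (x_i·y_{i+1} − x_{i+1}·y_i), indices taken mod 7.
Σ = (-75) + (-72) + (-8) + (-62) + (23) + (-506) + (30) = -670
Area = |Σ|/2 = 335.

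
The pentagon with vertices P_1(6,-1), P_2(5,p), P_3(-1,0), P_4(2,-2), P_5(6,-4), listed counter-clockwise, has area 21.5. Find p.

2

Write out the shoelace sum; only the two edges meeting at P_2 involve p:
2·Area = [(6·p − 5·(-1)) + (5·0 − (-1)·p)] + 24
       = 7·p + 29 = 43
⇒ p = 2.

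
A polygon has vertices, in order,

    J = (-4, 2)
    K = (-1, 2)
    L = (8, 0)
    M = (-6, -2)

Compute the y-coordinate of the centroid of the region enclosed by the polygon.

Apply Gauss's area formula. First the cross-terms c_i = x_i·y_{i+1} − x_{i+1}·y_i:
  -6, -16, -16, -20  ⇒  2A = -58, A = -29.
Then Σ (y_i + y_{i+1})·c_i = -24, so ȳ = -24 / (6·(-29)) = 4/29.

4/29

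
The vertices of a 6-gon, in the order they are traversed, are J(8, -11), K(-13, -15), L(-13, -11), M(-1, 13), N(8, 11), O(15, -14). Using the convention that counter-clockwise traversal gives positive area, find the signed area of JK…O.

-470

Apply Gauss's area formula: 2A = Σ (x_i·y_{i+1} − x_{i+1}·y_i), indices taken mod 6.
Cross-terms: -263, -52, -180, -115, -277, -53  ⇒  Σ = -940
Signed area = Σ/2 = -470 (negative ⇒ clockwise traversal).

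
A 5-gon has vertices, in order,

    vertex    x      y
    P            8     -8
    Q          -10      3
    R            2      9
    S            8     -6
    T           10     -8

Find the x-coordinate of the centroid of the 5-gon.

Apply the surveyor's formula. First the cross-terms c_i = x_i·y_{i+1} − x_{i+1}·y_i:
  -56, -96, -84, -4, -16  ⇒  2A = -256, A = -128.
Then Σ (x_i + x_{i+1})·c_i = -320, so x̄ = -320 / (6·(-128)) = 5/12.

5/12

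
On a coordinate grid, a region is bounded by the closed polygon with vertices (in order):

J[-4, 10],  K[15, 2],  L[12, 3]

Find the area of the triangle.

2.5

Apply the shoelace formula: 2A = Σ (x_i·y_{i+1} − x_{i+1}·y_i), indices taken mod 3.
Σ = (-158) + (21) + (132) = -5
Area = |Σ|/2 = 2.5.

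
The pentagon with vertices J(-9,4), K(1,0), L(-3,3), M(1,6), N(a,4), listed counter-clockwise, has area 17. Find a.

Write out the shoelace sum; only the two edges meeting at N involve a:
2·Area = [(1·4 − a·6) + (a·4 − (-9)·4)] + -22
       = -2·a + 18 = 34
⇒ a = -8.

-8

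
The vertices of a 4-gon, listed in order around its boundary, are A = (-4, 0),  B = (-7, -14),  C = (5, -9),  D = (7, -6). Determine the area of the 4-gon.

99

Apply the shoelace formula: 2A = Σ (x_i·y_{i+1} − x_{i+1}·y_i), indices taken mod 4.
Σ = (56) + (133) + (33) + (-24) = 198
Area = |Σ|/2 = 99.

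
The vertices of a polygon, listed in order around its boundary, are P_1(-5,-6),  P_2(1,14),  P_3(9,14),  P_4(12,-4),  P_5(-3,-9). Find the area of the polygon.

263.5

Σ = (-64) + (-112) + (-204) + (-120) + (-27) = -527
Area = |Σ|/2 = 263.5.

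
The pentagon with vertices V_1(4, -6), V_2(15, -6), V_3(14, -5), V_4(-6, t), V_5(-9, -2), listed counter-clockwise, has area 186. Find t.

Write out the shoelace sum; only the two edges meeting at V_4 involve t:
2·Area = [(14·t − (-6)·(-5)) + ((-6)·(-2) − (-9)·t)] + 137
       = 23·t + 119 = 372
⇒ t = 11.

11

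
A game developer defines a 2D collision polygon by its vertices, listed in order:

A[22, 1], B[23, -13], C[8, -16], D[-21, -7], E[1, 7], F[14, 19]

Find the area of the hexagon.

Cross-terms: -309, -264, -392, -140, -79, -404  ⇒  Σ = -1588
Area = |Σ|/2 = 794.

794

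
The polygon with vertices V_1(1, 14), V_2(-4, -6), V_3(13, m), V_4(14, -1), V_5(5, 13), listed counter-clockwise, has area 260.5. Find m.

-9

Write out the shoelace sum; only the two edges meeting at V_3 involve m:
2·Area = [((-4)·m − 13·(-6)) + (13·(-1) − 14·m)] + 294
       = -18·m + 359 = 521
⇒ m = -9.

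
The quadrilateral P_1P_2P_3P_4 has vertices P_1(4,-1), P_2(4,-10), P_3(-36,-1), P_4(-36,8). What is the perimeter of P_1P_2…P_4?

100

|P_1P_2| = √((0)² + (-9)²) = √81 = 9
|P_2P_3| = √((-40)² + (9)²) = √1681 = 41
|P_3P_4| = √((0)² + (9)²) = √81 = 9
|P_4P_1| = √((40)² + (-9)²) = √1681 = 41
Perimeter = 9 + 41 + 9 + 41 = 100.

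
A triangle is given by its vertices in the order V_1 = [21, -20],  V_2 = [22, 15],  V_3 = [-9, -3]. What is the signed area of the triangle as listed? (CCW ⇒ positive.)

533.5

Apply the shoelace formula: 2A = Σ (x_i·y_{i+1} − x_{i+1}·y_i), indices taken mod 3.
V_1→V_2: (21)(15) − (22)(-20) = 755
V_2→V_3: (22)(-3) − (-9)(15) = 69
V_3→V_1: (-9)(-20) − (21)(-3) = 243
Σ = 1067
Signed area = Σ/2 = 533.5 (positive ⇒ counter-clockwise traversal).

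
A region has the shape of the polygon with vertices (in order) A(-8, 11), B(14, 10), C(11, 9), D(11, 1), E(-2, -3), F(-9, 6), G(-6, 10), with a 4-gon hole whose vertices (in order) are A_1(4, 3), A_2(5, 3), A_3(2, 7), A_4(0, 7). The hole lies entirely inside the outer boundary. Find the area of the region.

202

Outer boundary:
Apply Gauss's area formula: 2A = Σ (x_i·y_{i+1} − x_{i+1}·y_i), indices taken mod 7.
Σ = (-234) + (16) + (-88) + (-31) + (-39) + (-54) + (14) = -416
Area = |Σ|/2 = 208.
Hole:
Σ = (-3) + (29) + (14) + (-28) = 12
Area = |Σ|/2 = 6.
Net area = 208 − 6 = 202.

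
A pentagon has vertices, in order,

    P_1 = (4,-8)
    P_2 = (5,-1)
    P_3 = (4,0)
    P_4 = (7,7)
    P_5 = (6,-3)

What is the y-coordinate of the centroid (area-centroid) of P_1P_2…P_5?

Apply the shoelace (surveyor's) formula. First the cross-terms c_i = x_i·y_{i+1} − x_{i+1}·y_i:
  36, 4, 28, -63, -36  ⇒  2A = -31, A = -15.5.
Then Σ (y_i + y_{i+1})·c_i = 12, so ȳ = 12 / (6·(-15.5)) = -4/31.

-4/31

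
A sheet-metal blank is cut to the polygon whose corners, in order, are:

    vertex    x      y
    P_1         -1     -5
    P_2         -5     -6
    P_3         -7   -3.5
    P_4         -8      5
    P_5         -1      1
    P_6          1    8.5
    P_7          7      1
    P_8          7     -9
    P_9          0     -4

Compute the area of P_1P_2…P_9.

139.75

Σ = (-19) + (-24.5) + (-63) + (-3) + (-9.5) + (-58.5) + (-70) + (-28) + (-4) = -279.5
Area = |Σ|/2 = 139.75.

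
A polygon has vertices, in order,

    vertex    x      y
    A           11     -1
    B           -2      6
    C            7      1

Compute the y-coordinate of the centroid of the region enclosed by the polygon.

Apply the shoelace formula. First the cross-terms c_i = x_i·y_{i+1} − x_{i+1}·y_i:
  64, -44, -18  ⇒  2A = 2, A = 1.
Then Σ (y_i + y_{i+1})·c_i = 12, so ȳ = 12 / (6·1) = 2.

2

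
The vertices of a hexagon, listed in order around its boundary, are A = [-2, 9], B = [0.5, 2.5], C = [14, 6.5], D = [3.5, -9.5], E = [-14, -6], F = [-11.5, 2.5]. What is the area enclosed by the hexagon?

276.75

Cross-terms: -9.5, -31.75, -155.75, -154, -104, -98.5  ⇒  Σ = -553.5
Area = |Σ|/2 = 276.75.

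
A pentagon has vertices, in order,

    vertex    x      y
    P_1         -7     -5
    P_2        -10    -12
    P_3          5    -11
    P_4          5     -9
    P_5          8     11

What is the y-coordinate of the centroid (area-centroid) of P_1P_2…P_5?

-26/7

Apply Gauss's area formula. First the cross-terms c_i = x_i·y_{i+1} − x_{i+1}·y_i:
  34, 170, 10, 127, 37  ⇒  2A = 378, A = 189.
Then Σ (y_i + y_{i+1})·c_i = -4212, so ȳ = -4212 / (6·189) = -26/7.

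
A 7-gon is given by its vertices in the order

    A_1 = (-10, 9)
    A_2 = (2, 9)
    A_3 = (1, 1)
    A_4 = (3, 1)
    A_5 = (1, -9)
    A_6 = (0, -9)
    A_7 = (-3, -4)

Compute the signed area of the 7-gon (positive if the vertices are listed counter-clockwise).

-124

Apply the shoelace formula: 2A = Σ (x_i·y_{i+1} − x_{i+1}·y_i), indices taken mod 7.
Σ = (-108) + (-7) + (-2) + (-28) + (-9) + (-27) + (-67) = -248
Signed area = Σ/2 = -124 (negative ⇒ clockwise traversal).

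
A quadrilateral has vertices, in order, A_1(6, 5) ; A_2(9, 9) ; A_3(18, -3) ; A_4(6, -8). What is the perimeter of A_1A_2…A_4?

46

|A_1A_2| = √((3)² + (4)²) = √25 = 5
|A_2A_3| = √((9)² + (-12)²) = √225 = 15
|A_3A_4| = √((-12)² + (-5)²) = √169 = 13
|A_4A_1| = √((0)² + (13)²) = √169 = 13
Perimeter = 5 + 15 + 13 + 13 = 46.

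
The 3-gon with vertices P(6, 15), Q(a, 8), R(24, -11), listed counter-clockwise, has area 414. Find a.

-21

Write out the shoelace sum; only the two edges meeting at Q involve a:
2·Area = [(6·8 − a·15) + (a·(-11) − 24·8)] + 426
       = -26·a + 282 = 828
⇒ a = -21.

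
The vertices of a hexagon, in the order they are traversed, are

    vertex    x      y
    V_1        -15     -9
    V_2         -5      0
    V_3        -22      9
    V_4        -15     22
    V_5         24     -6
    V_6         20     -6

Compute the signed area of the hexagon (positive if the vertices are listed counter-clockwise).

Apply Gauss's area formula: 2A = Σ (x_i·y_{i+1} − x_{i+1}·y_i), indices taken mod 6.
Σ = (-45) + (-45) + (-349) + (-438) + (-24) + (-270) = -1171
Signed area = Σ/2 = -585.5 (negative ⇒ clockwise traversal).

-585.5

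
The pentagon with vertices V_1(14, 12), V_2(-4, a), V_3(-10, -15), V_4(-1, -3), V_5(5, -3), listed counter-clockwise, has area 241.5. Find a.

Write out the shoelace sum; only the two edges meeting at V_2 involve a:
2·Area = [(14·a − (-4)·12) + ((-4)·(-15) − (-10)·a)] + 135
       = 24·a + 243 = 483
⇒ a = 10.

10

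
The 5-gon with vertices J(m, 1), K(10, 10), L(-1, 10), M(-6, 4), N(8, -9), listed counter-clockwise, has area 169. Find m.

8

The doubled signed area Σ (x_i y_{i+1} − x_{i+1} y_i) is linear in m.
With m=0 it equals 186; the coefficient of m is 19 (from the two edges through J).
So 19·m + 186 = 2·169 = 338 ⇒ m = 8.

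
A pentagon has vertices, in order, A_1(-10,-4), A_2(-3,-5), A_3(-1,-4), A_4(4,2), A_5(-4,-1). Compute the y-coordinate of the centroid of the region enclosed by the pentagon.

-51/23

Apply the shoelace (surveyor's) formula. First the cross-terms c_i = x_i·y_{i+1} − x_{i+1}·y_i:
  38, 7, 14, 4, 6  ⇒  2A = 69, A = 34.5.
Then Σ (y_i + y_{i+1})·c_i = -459, so ȳ = -459 / (6·34.5) = -51/23.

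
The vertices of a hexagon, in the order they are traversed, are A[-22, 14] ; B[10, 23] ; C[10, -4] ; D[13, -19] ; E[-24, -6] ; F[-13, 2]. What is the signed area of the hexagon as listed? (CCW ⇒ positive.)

-926

A→B: (-22)(23) − (10)(14) = -646
B→C: (10)(-4) − (10)(23) = -270
C→D: (10)(-19) − (13)(-4) = -138
D→E: (13)(-6) − (-24)(-19) = -534
E→F: (-24)(2) − (-13)(-6) = -126
F→A: (-13)(14) − (-22)(2) = -138
Σ = -1852
Signed area = Σ/2 = -926 (negative ⇒ clockwise traversal).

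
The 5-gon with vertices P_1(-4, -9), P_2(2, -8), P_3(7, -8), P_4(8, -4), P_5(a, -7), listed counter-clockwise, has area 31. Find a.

-4

Write out the shoelace sum; only the two edges meeting at P_5 involve a:
2·Area = [(8·(-7) − a·(-4)) + (a·(-9) − (-4)·(-7))] + 126
       = -5·a + 42 = 62
⇒ a = -4.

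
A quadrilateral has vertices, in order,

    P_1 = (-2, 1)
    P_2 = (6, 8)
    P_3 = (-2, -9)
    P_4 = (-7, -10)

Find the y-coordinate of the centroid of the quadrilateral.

Apply the shoelace formula. First the cross-terms c_i = x_i·y_{i+1} − x_{i+1}·y_i:
  -22, -38, -43, -27  ⇒  2A = -130, A = -65.
Then Σ (y_i + y_{i+1})·c_i = 900, so ȳ = 900 / (6·(-65)) = -30/13.

-30/13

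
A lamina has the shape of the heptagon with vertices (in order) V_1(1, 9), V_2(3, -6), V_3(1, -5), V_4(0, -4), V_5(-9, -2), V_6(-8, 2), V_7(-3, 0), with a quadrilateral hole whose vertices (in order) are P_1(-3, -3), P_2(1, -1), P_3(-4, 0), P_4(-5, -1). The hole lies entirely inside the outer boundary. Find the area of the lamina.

59.5

Outer boundary:
Apply the shoelace (surveyor's) formula: 2A = Σ (x_i·y_{i+1} − x_{i+1}·y_i), indices taken mod 7.
Cross-terms: -33, -9, -4, -36, -34, 6, -27  ⇒  Σ = -137
Area = |Σ|/2 = 68.5.
Hole:
Cross-terms: 6, -4, 4, 12  ⇒  Σ = 18
Area = |Σ|/2 = 9.
Net area = 68.5 − 9 = 59.5.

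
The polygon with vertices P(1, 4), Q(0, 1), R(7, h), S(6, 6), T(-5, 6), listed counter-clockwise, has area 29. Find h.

3

The doubled signed area Σ (x_i y_{i+1} − x_{i+1} y_i) is linear in h.
With h=0 it equals 76; the coefficient of h is -6 (from the two edges through R).
So -6·h + 76 = 2·29 = 58 ⇒ h = 3.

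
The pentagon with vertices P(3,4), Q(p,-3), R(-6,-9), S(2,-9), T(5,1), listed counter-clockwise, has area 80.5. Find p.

The doubled signed area Σ (x_i y_{i+1} − x_{i+1} y_i) is linear in p.
With p=0 it equals 109; the coefficient of p is -13 (from the two edges through Q).
So -13·p + 109 = 2·80.5 = 161 ⇒ p = -4.

-4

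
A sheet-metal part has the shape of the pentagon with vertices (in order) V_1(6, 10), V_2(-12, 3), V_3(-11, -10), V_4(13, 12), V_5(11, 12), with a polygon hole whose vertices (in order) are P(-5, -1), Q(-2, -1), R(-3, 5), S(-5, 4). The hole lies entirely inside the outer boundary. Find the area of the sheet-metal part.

161.5

Outer boundary:
Cross-terms: 138, 153, -2, 24, 38  ⇒  Σ = 351
Area = |Σ|/2 = 175.5.
Hole:
Apply the shoelace formula: 2A = Σ (x_i·y_{i+1} − x_{i+1}·y_i), indices taken mod 4.
Σ = (3) + (-13) + (13) + (25) = 28
Area = |Σ|/2 = 14.
Net area = 175.5 − 14 = 161.5.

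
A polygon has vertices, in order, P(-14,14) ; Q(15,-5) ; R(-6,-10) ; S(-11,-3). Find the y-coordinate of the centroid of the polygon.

Apply Gauss's area formula. First the cross-terms c_i = x_i·y_{i+1} − x_{i+1}·y_i:
  -140, -180, -92, -196  ⇒  2A = -608, A = -304.
Then Σ (y_i + y_{i+1})·c_i = 480, so ȳ = 480 / (6·(-304)) = -5/19.

-5/19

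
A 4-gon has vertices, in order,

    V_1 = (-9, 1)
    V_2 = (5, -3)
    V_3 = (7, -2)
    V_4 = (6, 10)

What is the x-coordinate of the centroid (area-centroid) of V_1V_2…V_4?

Apply the shoelace (surveyor's) formula. First the cross-terms c_i = x_i·y_{i+1} − x_{i+1}·y_i:
  22, 11, 82, 96  ⇒  2A = 211, A = 105.5.
Then Σ (x_i + x_{i+1})·c_i = 822, so x̄ = 822 / (6·105.5) = 274/211.

274/211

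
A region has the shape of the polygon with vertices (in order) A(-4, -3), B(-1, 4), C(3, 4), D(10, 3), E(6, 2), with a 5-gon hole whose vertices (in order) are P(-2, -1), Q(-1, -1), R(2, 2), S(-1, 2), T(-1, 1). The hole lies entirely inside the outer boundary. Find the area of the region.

Outer boundary:
Cross-terms: -19, -16, -31, 2, -10  ⇒  Σ = -74
Area = |Σ|/2 = 37.
Hole:
Apply the surveyor's formula: 2A = Σ (x_i·y_{i+1} − x_{i+1}·y_i), indices taken mod 5.
Σ = (1) + (0) + (6) + (1) + (3) = 11
Area = |Σ|/2 = 5.5.
Net area = 37 − 5.5 = 31.5.

31.5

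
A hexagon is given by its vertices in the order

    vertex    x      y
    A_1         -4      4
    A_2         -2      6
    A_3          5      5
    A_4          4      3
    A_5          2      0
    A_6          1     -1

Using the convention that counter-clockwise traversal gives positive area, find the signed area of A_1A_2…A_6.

A_1→A_2: (-4)(6) − (-2)(4) = -16
A_2→A_3: (-2)(5) − (5)(6) = -40
A_3→A_4: (5)(3) − (4)(5) = -5
A_4→A_5: (4)(0) − (2)(3) = -6
A_5→A_6: (2)(-1) − (1)(0) = -2
A_6→A_1: (1)(4) − (-4)(-1) = 0
Σ = -69
Signed area = Σ/2 = -34.5 (negative ⇒ clockwise traversal).

-34.5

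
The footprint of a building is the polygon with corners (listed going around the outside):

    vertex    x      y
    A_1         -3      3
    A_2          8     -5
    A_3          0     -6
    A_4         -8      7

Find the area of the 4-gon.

Σ = (-9) + (-48) + (-48) + (-3) = -108
Area = |Σ|/2 = 54.

54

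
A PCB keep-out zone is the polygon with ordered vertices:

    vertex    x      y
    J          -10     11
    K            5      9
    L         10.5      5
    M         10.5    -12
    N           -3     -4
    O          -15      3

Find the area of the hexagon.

337.5

Apply the shoelace formula: 2A = Σ (x_i·y_{i+1} − x_{i+1}·y_i), indices taken mod 6.
Σ = (-145) + (-69.5) + (-178.5) + (-78) + (-69) + (-135) = -675
Area = |Σ|/2 = 337.5.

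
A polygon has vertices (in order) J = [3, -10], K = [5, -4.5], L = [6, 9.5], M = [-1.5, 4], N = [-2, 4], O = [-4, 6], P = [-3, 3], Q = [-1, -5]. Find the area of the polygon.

102.125

Σ = (36.5) + (74.5) + (38.25) + (2) + (4) + (6) + (18) + (25) = 204.25
Area = |Σ|/2 = 102.125.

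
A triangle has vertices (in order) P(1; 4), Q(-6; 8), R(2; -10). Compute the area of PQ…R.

P→Q: (1)(8) − (-6)(4) = 32
Q→R: (-6)(-10) − (2)(8) = 44
R→P: (2)(4) − (1)(-10) = 18
Σ = 94
Area = |Σ|/2 = 47.

47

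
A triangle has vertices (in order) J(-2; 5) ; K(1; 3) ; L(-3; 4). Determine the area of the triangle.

Apply the surveyor's formula: 2A = Σ (x_i·y_{i+1} − x_{i+1}·y_i), indices taken mod 3.
Cross-terms: -11, 13, -7  ⇒  Σ = -5
Area = |Σ|/2 = 2.5.

2.5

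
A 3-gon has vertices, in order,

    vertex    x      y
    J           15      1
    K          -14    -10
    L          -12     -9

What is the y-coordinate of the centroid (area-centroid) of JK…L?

Apply the shoelace (surveyor's) formula. First the cross-terms c_i = x_i·y_{i+1} − x_{i+1}·y_i:
  -136, 6, 123  ⇒  2A = -7, A = -3.5.
Then Σ (y_i + y_{i+1})·c_i = 126, so ȳ = 126 / (6·(-3.5)) = -6.

-6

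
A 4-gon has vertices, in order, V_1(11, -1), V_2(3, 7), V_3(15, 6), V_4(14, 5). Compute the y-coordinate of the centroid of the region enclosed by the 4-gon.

342/85

Apply the shoelace formula. First the cross-terms c_i = x_i·y_{i+1} − x_{i+1}·y_i:
  80, -87, -9, -69  ⇒  2A = -85, A = -42.5.
Then Σ (y_i + y_{i+1})·c_i = -1026, so ȳ = -1026 / (6·(-42.5)) = 342/85.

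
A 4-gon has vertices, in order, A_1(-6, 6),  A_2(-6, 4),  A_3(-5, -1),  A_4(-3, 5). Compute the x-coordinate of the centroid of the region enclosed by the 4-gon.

-157/33

Apply the shoelace (surveyor's) formula. First the cross-terms c_i = x_i·y_{i+1} − x_{i+1}·y_i:
  12, 26, -28, 12  ⇒  2A = 22, A = 11.
Then Σ (x_i + x_{i+1})·c_i = -314, so x̄ = -314 / (6·11) = -157/33.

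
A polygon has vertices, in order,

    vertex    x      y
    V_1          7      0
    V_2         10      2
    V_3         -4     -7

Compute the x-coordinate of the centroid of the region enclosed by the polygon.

Apply the surveyor's formula. First the cross-terms c_i = x_i·y_{i+1} − x_{i+1}·y_i:
  14, -62, 49  ⇒  2A = 1, A = 0.5.
Then Σ (x_i + x_{i+1})·c_i = 13, so x̄ = 13 / (6·0.5) = 13/3.

13/3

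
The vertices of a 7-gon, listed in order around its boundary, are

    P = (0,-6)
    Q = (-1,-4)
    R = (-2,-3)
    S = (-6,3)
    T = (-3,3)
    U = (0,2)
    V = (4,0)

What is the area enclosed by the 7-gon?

41

Apply the shoelace (surveyor's) formula: 2A = Σ (x_i·y_{i+1} − x_{i+1}·y_i), indices taken mod 7.
Cross-terms: -6, -5, -24, -9, -6, -8, -24  ⇒  Σ = -82
Area = |Σ|/2 = 41.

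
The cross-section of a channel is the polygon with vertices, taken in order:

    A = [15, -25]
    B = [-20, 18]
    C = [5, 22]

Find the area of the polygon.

Apply Gauss's area formula: 2A = Σ (x_i·y_{i+1} − x_{i+1}·y_i), indices taken mod 3.
Cross-terms: -230, -530, -455  ⇒  Σ = -1215
Area = |Σ|/2 = 607.5.

607.5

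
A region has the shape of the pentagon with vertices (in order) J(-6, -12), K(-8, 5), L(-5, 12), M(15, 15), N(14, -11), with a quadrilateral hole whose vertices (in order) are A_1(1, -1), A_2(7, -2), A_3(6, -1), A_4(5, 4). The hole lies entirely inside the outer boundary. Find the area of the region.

515.5

Outer boundary:
Cross-terms: -126, -71, -255, -375, -234  ⇒  Σ = -1061
Area = |Σ|/2 = 530.5.
Hole:
Apply the shoelace formula: 2A = Σ (x_i·y_{i+1} − x_{i+1}·y_i), indices taken mod 4.
Σ = (5) + (5) + (29) + (-9) = 30
Area = |Σ|/2 = 15.
Net area = 530.5 − 15 = 515.5.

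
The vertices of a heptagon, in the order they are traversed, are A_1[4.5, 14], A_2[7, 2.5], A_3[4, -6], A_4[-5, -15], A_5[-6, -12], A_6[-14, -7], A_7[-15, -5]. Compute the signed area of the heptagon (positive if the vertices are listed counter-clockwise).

Σ = (-86.75) + (-52) + (-90) + (-30) + (-126) + (-35) + (-187.5) = -607.25
Signed area = Σ/2 = -303.625 (negative ⇒ clockwise traversal).

-303.625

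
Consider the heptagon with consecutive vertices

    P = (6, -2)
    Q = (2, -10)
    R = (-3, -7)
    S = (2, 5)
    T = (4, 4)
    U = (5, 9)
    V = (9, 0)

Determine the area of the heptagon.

98

Σ = (-56) + (-44) + (-1) + (-12) + (16) + (-81) + (-18) = -196
Area = |Σ|/2 = 98.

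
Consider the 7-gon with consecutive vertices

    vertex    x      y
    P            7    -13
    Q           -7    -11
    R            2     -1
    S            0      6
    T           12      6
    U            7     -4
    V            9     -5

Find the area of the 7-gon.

185

Cross-terms: -168, 29, 12, -72, -90, 1, -82  ⇒  Σ = -370
Area = |Σ|/2 = 185.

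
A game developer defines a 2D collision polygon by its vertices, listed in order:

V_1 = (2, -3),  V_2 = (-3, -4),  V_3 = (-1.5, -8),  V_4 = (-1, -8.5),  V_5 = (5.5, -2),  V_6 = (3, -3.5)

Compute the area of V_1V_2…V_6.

19.625

Apply Gauss's area formula: 2A = Σ (x_i·y_{i+1} − x_{i+1}·y_i), indices taken mod 6.
V_1→V_2: (2)(-4) − (-3)(-3) = -17
V_2→V_3: (-3)(-8) − (-1.5)(-4) = 18
V_3→V_4: (-1.5)(-8.5) − (-1)(-8) = 4.75
V_4→V_5: (-1)(-2) − (5.5)(-8.5) = 48.75
V_5→V_6: (5.5)(-3.5) − (3)(-2) = -13.25
V_6→V_1: (3)(-3) − (2)(-3.5) = -2
Σ = 39.25
Area = |Σ|/2 = 19.625.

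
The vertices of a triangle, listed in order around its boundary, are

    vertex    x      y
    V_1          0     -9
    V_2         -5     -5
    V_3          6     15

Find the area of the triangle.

Σ = (-45) + (-45) + (-54) = -144
Area = |Σ|/2 = 72.

72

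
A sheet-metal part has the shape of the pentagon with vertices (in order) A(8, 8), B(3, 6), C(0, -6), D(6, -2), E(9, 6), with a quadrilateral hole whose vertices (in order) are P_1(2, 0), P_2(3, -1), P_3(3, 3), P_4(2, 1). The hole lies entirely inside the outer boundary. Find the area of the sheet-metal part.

Outer boundary:
Σ = (24) + (-18) + (36) + (54) + (24) = 120
Area = |Σ|/2 = 60.
Hole:
Apply Gauss's area formula: 2A = Σ (x_i·y_{i+1} − x_{i+1}·y_i), indices taken mod 4.
P_1→P_2: (2)(-1) − (3)(0) = -2
P_2→P_3: (3)(3) − (3)(-1) = 12
P_3→P_4: (3)(1) − (2)(3) = -3
P_4→P_1: (2)(0) − (2)(1) = -2
Σ = 5
Area = |Σ|/2 = 2.5.
Net area = 60 − 2.5 = 57.5.

57.5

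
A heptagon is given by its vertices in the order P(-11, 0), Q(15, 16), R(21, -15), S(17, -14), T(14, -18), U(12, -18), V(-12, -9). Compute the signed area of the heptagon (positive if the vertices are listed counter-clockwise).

-672.5

Apply the shoelace formula: 2A = Σ (x_i·y_{i+1} − x_{i+1}·y_i), indices taken mod 7.
Σ = (-176) + (-561) + (-39) + (-110) + (-36) + (-324) + (-99) = -1345
Signed area = Σ/2 = -672.5 (negative ⇒ clockwise traversal).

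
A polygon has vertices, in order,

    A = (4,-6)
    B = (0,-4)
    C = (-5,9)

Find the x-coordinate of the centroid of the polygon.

Apply the shoelace (surveyor's) formula. First the cross-terms c_i = x_i·y_{i+1} − x_{i+1}·y_i:
  -16, -20, -6  ⇒  2A = -42, A = -21.
Then Σ (x_i + x_{i+1})·c_i = 42, so x̄ = 42 / (6·(-21)) = -1/3.

-1/3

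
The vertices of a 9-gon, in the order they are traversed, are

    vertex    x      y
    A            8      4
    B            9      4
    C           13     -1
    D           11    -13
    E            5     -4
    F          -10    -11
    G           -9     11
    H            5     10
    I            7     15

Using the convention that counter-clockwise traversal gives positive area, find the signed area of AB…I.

-369

A→B: (8)(4) − (9)(4) = -4
B→C: (9)(-1) − (13)(4) = -61
C→D: (13)(-13) − (11)(-1) = -158
D→E: (11)(-4) − (5)(-13) = 21
E→F: (5)(-11) − (-10)(-4) = -95
F→G: (-10)(11) − (-9)(-11) = -209
G→H: (-9)(10) − (5)(11) = -145
H→I: (5)(15) − (7)(10) = 5
I→A: (7)(4) − (8)(15) = -92
Σ = -738
Signed area = Σ/2 = -369 (negative ⇒ clockwise traversal).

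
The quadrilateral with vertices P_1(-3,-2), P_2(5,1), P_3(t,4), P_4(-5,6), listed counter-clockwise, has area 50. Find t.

The doubled signed area Σ (x_i y_{i+1} − x_{i+1} y_i) is linear in t.
With t=0 it equals 75; the coefficient of t is 5 (from the two edges through P_3).
So 5·t + 75 = 2·50 = 100 ⇒ t = 5.

5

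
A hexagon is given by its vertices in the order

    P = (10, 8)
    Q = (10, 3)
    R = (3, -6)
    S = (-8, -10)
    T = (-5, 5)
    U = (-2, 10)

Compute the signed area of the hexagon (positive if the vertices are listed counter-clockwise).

-221.5

Apply the shoelace (surveyor's) formula: 2A = Σ (x_i·y_{i+1} − x_{i+1}·y_i), indices taken mod 6.
Σ = (-50) + (-69) + (-78) + (-90) + (-40) + (-116) = -443
Signed area = Σ/2 = -221.5 (negative ⇒ clockwise traversal).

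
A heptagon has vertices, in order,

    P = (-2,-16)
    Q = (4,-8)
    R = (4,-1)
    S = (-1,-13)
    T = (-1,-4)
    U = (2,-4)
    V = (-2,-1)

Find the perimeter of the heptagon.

|PQ| = √((6)² + (8)²) = √100 = 10
|QR| = √((0)² + (7)²) = √49 = 7
|RS| = √((-5)² + (-12)²) = √169 = 13
|ST| = √((0)² + (9)²) = √81 = 9
|TU| = √((3)² + (0)²) = √9 = 3
|UV| = √((-4)² + (3)²) = √25 = 5
|VP| = √((0)² + (-15)²) = √225 = 15
Perimeter = 10 + 7 + 13 + 9 + 3 + 5 + 15 = 62.

62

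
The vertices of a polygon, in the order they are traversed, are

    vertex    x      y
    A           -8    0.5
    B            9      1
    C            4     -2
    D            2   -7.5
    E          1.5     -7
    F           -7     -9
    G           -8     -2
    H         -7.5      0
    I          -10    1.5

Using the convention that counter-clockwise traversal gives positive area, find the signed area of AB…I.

-101.5

Apply the shoelace formula: 2A = Σ (x_i·y_{i+1} − x_{i+1}·y_i), indices taken mod 9.
Cross-terms: -12.5, -22, -26, -2.75, -62.5, -58, -15, -11.25, 7  ⇒  Σ = -203
Signed area = Σ/2 = -101.5 (negative ⇒ clockwise traversal).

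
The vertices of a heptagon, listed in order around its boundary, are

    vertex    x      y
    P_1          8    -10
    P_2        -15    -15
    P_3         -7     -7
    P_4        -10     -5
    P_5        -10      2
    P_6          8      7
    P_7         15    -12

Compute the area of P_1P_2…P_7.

358

Apply the shoelace formula: 2A = Σ (x_i·y_{i+1} − x_{i+1}·y_i), indices taken mod 7.
Σ = (-270) + (0) + (-35) + (-70) + (-86) + (-201) + (-54) = -716
Area = |Σ|/2 = 358.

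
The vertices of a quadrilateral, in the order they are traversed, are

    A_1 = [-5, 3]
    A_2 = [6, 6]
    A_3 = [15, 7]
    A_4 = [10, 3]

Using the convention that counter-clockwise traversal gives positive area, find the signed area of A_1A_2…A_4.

Apply the shoelace formula: 2A = Σ (x_i·y_{i+1} − x_{i+1}·y_i), indices taken mod 4.
Cross-terms: -48, -48, -25, 45  ⇒  Σ = -76
Signed area = Σ/2 = -38 (negative ⇒ clockwise traversal).

-38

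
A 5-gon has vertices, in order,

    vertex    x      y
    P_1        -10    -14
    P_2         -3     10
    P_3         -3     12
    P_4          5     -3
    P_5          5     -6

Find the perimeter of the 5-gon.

|P_1P_2| = √((7)² + (24)²) = √625 = 25
|P_2P_3| = √((0)² + (2)²) = √4 = 2
|P_3P_4| = √((8)² + (-15)²) = √289 = 17
|P_4P_5| = √((0)² + (-3)²) = √9 = 3
|P_5P_1| = √((-15)² + (-8)²) = √289 = 17
Perimeter = 25 + 2 + 17 + 3 + 17 = 64.

64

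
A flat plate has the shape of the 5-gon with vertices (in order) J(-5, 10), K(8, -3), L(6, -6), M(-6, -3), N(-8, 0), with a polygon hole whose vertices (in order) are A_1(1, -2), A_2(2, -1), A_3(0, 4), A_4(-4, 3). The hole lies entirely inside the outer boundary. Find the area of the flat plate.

Outer boundary:
Apply the surveyor's formula: 2A = Σ (x_i·y_{i+1} − x_{i+1}·y_i), indices taken mod 5.
Σ = (-65) + (-30) + (-54) + (-24) + (-80) = -253
Area = |Σ|/2 = 126.5.
Hole:
Apply the shoelace formula: 2A = Σ (x_i·y_{i+1} − x_{i+1}·y_i), indices taken mod 4.
A_1→A_2: (1)(-1) − (2)(-2) = 3
A_2→A_3: (2)(4) − (0)(-1) = 8
A_3→A_4: (0)(3) − (-4)(4) = 16
A_4→A_1: (-4)(-2) − (1)(3) = 5
Σ = 32
Area = |Σ|/2 = 16.
Net area = 126.5 − 16 = 110.5.

110.5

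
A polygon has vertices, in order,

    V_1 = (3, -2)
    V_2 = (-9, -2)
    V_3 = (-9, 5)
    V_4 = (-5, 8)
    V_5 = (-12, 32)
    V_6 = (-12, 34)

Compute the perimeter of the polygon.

90

|V_1V_2| = √((-12)² + (0)²) = √144 = 12
|V_2V_3| = √((0)² + (7)²) = √49 = 7
|V_3V_4| = √((4)² + (3)²) = √25 = 5
|V_4V_5| = √((-7)² + (24)²) = √625 = 25
|V_5V_6| = √((0)² + (2)²) = √4 = 2
|V_6V_1| = √((15)² + (-36)²) = √1521 = 39
Perimeter = 12 + 7 + 5 + 25 + 2 + 39 = 90.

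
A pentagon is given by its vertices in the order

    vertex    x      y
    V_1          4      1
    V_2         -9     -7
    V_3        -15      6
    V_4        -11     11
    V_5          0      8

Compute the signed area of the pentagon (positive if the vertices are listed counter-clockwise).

-198.5

V_1→V_2: (4)(-7) − (-9)(1) = -19
V_2→V_3: (-9)(6) − (-15)(-7) = -159
V_3→V_4: (-15)(11) − (-11)(6) = -99
V_4→V_5: (-11)(8) − (0)(11) = -88
V_5→V_1: (0)(1) − (4)(8) = -32
Σ = -397
Signed area = Σ/2 = -198.5 (negative ⇒ clockwise traversal).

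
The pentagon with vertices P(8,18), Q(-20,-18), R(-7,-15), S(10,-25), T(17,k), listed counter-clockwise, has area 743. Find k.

20

Write out the shoelace sum; only the two edges meeting at T involve k:
2·Area = [(10·k − 17·(-25)) + (17·18 − 8·k)] + 715
       = 2·k + 1446 = 1486
⇒ k = 20.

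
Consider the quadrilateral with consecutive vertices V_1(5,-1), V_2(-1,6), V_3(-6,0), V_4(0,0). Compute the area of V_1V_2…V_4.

Apply the surveyor's formula: 2A = Σ (x_i·y_{i+1} − x_{i+1}·y_i), indices taken mod 4.
Σ = (29) + (36) + (0) + (0) = 65
Area = |Σ|/2 = 32.5.

32.5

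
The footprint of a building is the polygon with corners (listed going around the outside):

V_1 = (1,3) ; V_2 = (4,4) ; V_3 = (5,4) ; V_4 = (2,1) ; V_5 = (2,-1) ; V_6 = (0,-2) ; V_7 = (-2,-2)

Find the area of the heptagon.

15.5

Apply the surveyor's formula: 2A = Σ (x_i·y_{i+1} − x_{i+1}·y_i), indices taken mod 7.
V_1→V_2: (1)(4) − (4)(3) = -8
V_2→V_3: (4)(4) − (5)(4) = -4
V_3→V_4: (5)(1) − (2)(4) = -3
V_4→V_5: (2)(-1) − (2)(1) = -4
V_5→V_6: (2)(-2) − (0)(-1) = -4
V_6→V_7: (0)(-2) − (-2)(-2) = -4
V_7→V_1: (-2)(3) − (1)(-2) = -4
Σ = -31
Area = |Σ|/2 = 15.5.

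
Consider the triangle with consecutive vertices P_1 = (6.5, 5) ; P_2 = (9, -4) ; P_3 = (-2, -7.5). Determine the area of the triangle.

Apply Gauss's area formula: 2A = Σ (x_i·y_{i+1} − x_{i+1}·y_i), indices taken mod 3.
Σ = (-71) + (-75.5) + (38.75) = -107.75
Area = |Σ|/2 = 53.875.

53.875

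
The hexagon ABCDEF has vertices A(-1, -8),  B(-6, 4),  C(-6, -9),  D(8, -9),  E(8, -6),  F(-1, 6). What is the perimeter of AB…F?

|AB| = √((-5)² + (12)²) = √169 = 13
|BC| = √((0)² + (-13)²) = √169 = 13
|CD| = √((14)² + (0)²) = √196 = 14
|DE| = √((0)² + (3)²) = √9 = 3
|EF| = √((-9)² + (12)²) = √225 = 15
|FA| = √((0)² + (-14)²) = √196 = 14
Perimeter = 13 + 13 + 14 + 3 + 15 + 14 = 72.

72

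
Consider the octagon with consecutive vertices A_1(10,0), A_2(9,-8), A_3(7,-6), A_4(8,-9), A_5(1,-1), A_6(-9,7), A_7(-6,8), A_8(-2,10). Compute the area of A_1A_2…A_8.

Cross-terms: -80, 2, -15, 1, -2, -30, -44, -100  ⇒  Σ = -268
Area = |Σ|/2 = 134.

134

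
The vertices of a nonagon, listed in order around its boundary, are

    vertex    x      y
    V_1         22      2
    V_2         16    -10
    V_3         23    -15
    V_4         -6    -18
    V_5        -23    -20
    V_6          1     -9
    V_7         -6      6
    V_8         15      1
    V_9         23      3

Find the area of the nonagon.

487.5

Σ = (-252) + (-10) + (-504) + (-294) + (227) + (-48) + (-96) + (22) + (-20) = -975
Area = |Σ|/2 = 487.5.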